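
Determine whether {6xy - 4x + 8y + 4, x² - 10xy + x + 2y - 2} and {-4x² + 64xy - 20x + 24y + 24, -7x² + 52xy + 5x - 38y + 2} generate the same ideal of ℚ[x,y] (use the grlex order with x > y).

Yes, the ideals are equal.

Since reduced Gröbner bases are canonical representatives of ideals under a given ordering, it suffices to compute and compare them.
Buchberger on the first generating set:
f_1 = 6xy - 4x + 8y + 4, LT = xy.
f_2 = x² - 10xy + x + 2y - 2, LT = x².

S(f_1,f_2): lcm = x²y. S = 10xy² - ⅔x² + ⅓xy - 2y² + ⅔x + 2y.
  leading term xy²: subtract (5/3y)·f_1 from 10xy² - ⅔x² + ⅓xy - 2y² + ⅔x + 2y → -⅔x² + 7xy - 46/3y² + ⅔x - 14/3y
  leading term x²: subtract (-⅔)·f_2 from -⅔x² + 7xy - 46/3y² + ⅔x - 14/3y → ⅓xy - 46/3y² + 4/3x - 10/3y - 4/3
  leading term xy: subtract (1/18)·f_1 from ⅓xy - 46/3y² + 4/3x - 10/3y - 4/3 → -46/3y² + 14/9x - 34/9y - 14/9
  leading term y²: no divisor's leading term divides it; move -46/3y² to the remainder.
  leading term x: no divisor's leading term divides it; move 14/9x to the remainder.
  leading term y: no divisor's leading term divides it; move -34/9y to the remainder.
  leading term 1: no divisor's leading term divides it; move -14/9 to the remainder.
  remainder -46/3y² + 14/9x - 34/9y - 14/9 ≠ 0; add g_3 = -46/3y² + 14/9x - 34/9y - 14/9 to the basis.

S(f_1,g_3): lcm = xy². S = 7/69x² - 21/23xy + 4/3y² - 7/69x + ⅔y.
  leading term x²: subtract (7/69)·f_2 from 7/69x² - 21/23xy + 4/3y² - 7/69x + ⅔y → 7/69xy + 4/3y² - 14/69x + 32/69y + 14/69
  leading term xy: subtract (7/414)·f_1 from 7/69xy + 4/3y² - 14/69x + 32/69y + 14/69 → 4/3y² - 28/207x + 68/207y + 28/207
  leading term y²: subtract (-2/23)·g_3 from 4/3y² - 28/207x + 68/207y + 28/207 → 0
  remainder 0.

S(f_2,g_3): leading monomials are coprime, so the S-polynomial reduces to 0 (Buchberger's first criterion).
Every S-polynomial of the final basis reduces to 0, so we have a Gröbner basis.
Inter-reduce: drop elements whose leading term is divisible by another's, tail-reduce, and make monic.
Reduced Gröbner basis: {x² - 17/3x + 46/3y + 14/3, xy - ⅔x + 4/3y + ⅔, y² - 7/69x + 17/69y + 7/69}.

Buchberger on the second generating set:
h_1 = -4x² + 64xy - 20x + 24y + 24, LT = x².
h_2 = -7x² + 52xy + 5x - 38y + 2, LT = x².

S(h_1,h_2): lcm = x². S = -60/7xy + 40/7x - 80/7y - 40/7.
  leading term xy: no divisor's leading term divides it; move -60/7xy to the remainder.
  leading term x: no divisor's leading term divides it; move 40/7x to the remainder.
  leading term y: no divisor's leading term divides it; move -80/7y to the remainder.
  leading term 1: no divisor's leading term divides it; move -40/7 to the remainder.
  remainder -60/7xy + 40/7x - 80/7y - 40/7 ≠ 0; add k_3 = -60/7xy + 40/7x - 80/7y - 40/7 to the basis.

S(h_1,k_3): lcm = x²y. S = -16xy² + ⅔x² + 11/3xy - 6y² - ⅔x - 6y.
  leading term xy²: subtract (28/15y)·k_3 from -16xy² + ⅔x² + 11/3xy - 6y² - ⅔x - 6y → ⅔x² - 7xy + 46/3y² - ⅔x + 14/3y
  leading term x²: subtract (-⅙)·h_1 from ⅔x² - 7xy + 46/3y² - ⅔x + 14/3y → 11/3xy + 46/3y² - 4x + 26/3y + 4
  leading term xy: subtract (-77/180)·k_3 from 11/3xy + 46/3y² - 4x + 26/3y + 4 → 46/3y² - 14/9x + 34/9y + 14/9
  leading term y²: no divisor's leading term divides it; move 46/3y² to the remainder.
  leading term x: no divisor's leading term divides it; move -14/9x to the remainder.
  leading term y: no divisor's leading term divides it; move 34/9y to the remainder.
  leading term 1: no divisor's leading term divides it; move 14/9 to the remainder.
  remainder 46/3y² - 14/9x + 34/9y + 14/9 ≠ 0; add k_4 = 46/3y² - 14/9x + 34/9y + 14/9 to the basis.

S(h_2,k_3): lcm = x²y. S = -52/7xy² + ⅔x² - 43/21xy + 38/7y² - ⅔x - 2/7y.
  leading term xy²: subtract (13/15y)·k_3 from -52/7xy² + ⅔x² - 43/21xy + 38/7y² - ⅔x - 2/7y → ⅔x² - 7xy + 46/3y² - ⅔x + 14/3y
  leading term x²: subtract (-⅙)·h_1 from ⅔x² - 7xy + 46/3y² - ⅔x + 14/3y → 11/3xy + 46/3y² - 4x + 26/3y + 4
  leading term xy: subtract (-77/180)·k_3 from 11/3xy + 46/3y² - 4x + 26/3y + 4 → 46/3y² - 14/9x + 34/9y + 14/9
  leading term y²: subtract (1)·k_4 from 46/3y² - 14/9x + 34/9y + 14/9 → 0
  remainder 0.

S(h_1,k_4): leading monomials are coprime, so the S-polynomial reduces to 0 (Buchberger's first criterion).
S(h_2,k_4): leading monomials are coprime, so the S-polynomial reduces to 0 (Buchberger's first criterion).
S(k_3,k_4): lcm = xy². S = 7/69x² - 21/23xy + 4/3y² - 7/69x + ⅔y.
  leading term x²: subtract (-7/276)·h_1 from 7/69x² - 21/23xy + 4/3y² - 7/69x + ⅔y → 49/69xy + 4/3y² - 14/23x + 88/69y + 14/23
  leading term xy: subtract (-343/4140)·k_3 from 49/69xy + 4/3y² - 14/23x + 88/69y + 14/23 → 4/3y² - 28/207x + 68/207y + 28/207
  leading term y²: subtract (2/23)·k_4 from 4/3y² - 28/207x + 68/207y + 28/207 → 0
  remainder 0.

Every S-polynomial of the final basis reduces to 0, so we have a Gröbner basis.
Inter-reduce: drop elements whose leading term is divisible by another's, tail-reduce, and make monic.
Reduced Gröbner basis: {x² - 17/3x + 46/3y + 14/3, xy - ⅔x + 4/3y + ⅔, y² - 7/69x + 17/69y + 7/69}.

Same reduced basis, so the two generating sets span the same ideal.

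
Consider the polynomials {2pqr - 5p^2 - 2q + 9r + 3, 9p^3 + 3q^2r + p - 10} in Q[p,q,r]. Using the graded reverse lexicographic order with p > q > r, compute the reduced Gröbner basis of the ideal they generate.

f_1 = 2pqr - 5p^2 - 2q + 9r + 3, LT = pqr.
f_2 = 9p^3 + 3q^2r + p - 10, LT = p^3.

S(f_1,f_2): lcm = p^3qr. S = -1/3q^3r^2 - 5/2p^4 - p^2q + 9/2p^2r - 1/9pqr + 3/2p^2 + 10/9qr.
  reduce S modulo (f_1, f_2):
  remainder -1/3q^3r^2 + 13/12p^2q + 9/2p^2r + 3/2p^2 + 5/6q^2 - 95/36qr - 25/9p - 49/36q + 1/2r + 1/6 ≠ 0; add g_3 = -1/3q^3r^2 + 13/12p^2q + 9/2p^2r + 3/2p^2 + 5/6q^2 - 95/36qr - 25/9p - 49/36q + 1/2r + 1/6 to the basis.

The other S-polynomials (S(f_1,g_3), S(f_2,g_3)) all reduce to 0 modulo the current basis, so we have a Gröbner basis.

G = {q^3r^2 - 13/4p^2q - 27/2p^2r - 9/2p^2 - 5/2q^2 + 95/12qr + 25/3p + 49/12q - 3/2r - 1/2, p^3 + 1/3q^2r + 1/9p - 10/9, pqr - 5/2p^2 - q + 9/2r + 3/2}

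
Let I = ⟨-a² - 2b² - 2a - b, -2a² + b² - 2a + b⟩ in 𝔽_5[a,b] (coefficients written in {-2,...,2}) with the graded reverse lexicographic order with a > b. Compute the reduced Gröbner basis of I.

Buchberger's algorithm terminates because the ascending chain of leading-term ideals stabilizes.

f_1 = -a² - 2b² - 2a - b, LT = a².
f_2 = -2a² + b² - 2a + b, LT = a².

S(f_1,f_2): lcm = a². S = a - b.
  leading term a: no divisor's leading term divides it; move a to the remainder.
  leading term b: no divisor's leading term divides it; move -b to the remainder.
  remainder a - b ≠ 0; add g_3 = a - b to the basis.

S(f_1,g_3): lcm = a². S = ab + 2b² + 2a + b.
  leading term ab: subtract (b)·g_3 from ab + 2b² + 2a + b → -2b² + 2a + b
  leading term b²: no divisor's leading term divides it; move -2b² to the remainder.
  leading term a: subtract (2)·g_3 from 2a + b → -2b
  leading term b: no divisor's leading term divides it; move -2b to the remainder.
  remainder -2b² - 2b ≠ 0; add g_4 = -2b² - 2b to the basis.

S(f_2,g_3): lcm = a². S = ab + 2b² + a + 2b.
  leading term ab: subtract (b)·g_3 from ab + 2b² + a + 2b → -2b² + a + 2b
  leading term b²: subtract (1)·g_4 from -2b² + a + 2b → a - b
  leading term a: subtract (1)·g_3 from a - b → 0
  remainder 0.

S(f_1,g_4): leading monomials are coprime, so the S-polynomial reduces to 0 (Buchberger's first criterion).
S(f_2,g_4): leading monomials are coprime, so the S-polynomial reduces to 0 (Buchberger's first criterion).
S(g_3,g_4): leading monomials are coprime, so the S-polynomial reduces to 0 (Buchberger's first criterion).
Every S-polynomial of the final basis reduces to 0, so we have a Gröbner basis.
Inter-reduce: drop elements whose leading term is divisible by another's, tail-reduce, and make monic.

G = {b² + b, a - b}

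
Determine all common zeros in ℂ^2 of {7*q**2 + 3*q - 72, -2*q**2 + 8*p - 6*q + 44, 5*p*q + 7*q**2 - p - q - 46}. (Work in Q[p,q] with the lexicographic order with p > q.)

Compute a lex Gröbner basis by Buchberger's algorithm.
f_1 = 7*q**2 + 3*q - 72, LT = q**2.
f_2 = 8*p - 2*q**2 - 6*q + 44, LT = p.
f_3 = 5*p*q - p + 7*q**2 - q - 46, LT = p*q.

S(f_1,f_3): lcm = p*q**2. S = 22/35*p*q - 72/7*p - 7/5*q**3 + 1/5*q**2 + 46/5*q.
  reduce S modulo (f_1, f_2, f_3):
  remainder -4860/343*q + 14580/343 ≠ 0; add h_4 = -4860/343*q + 14580/343 to the basis.

The other S-polynomials (S(f_1,f_2), S(f_2,f_3), S(f_1,h_4), S(f_2,h_4), S(f_3,h_4)) all reduce to 0 modulo the current basis, so we have a Gröbner basis.
Inter-reduce: drop elements whose leading term is divisible by another's, tail-reduce, and make monic.
Reduced Gröbner basis: {p + 1, q - 3}.

From the last basis element, q - 3 = 0, so q takes values in {3}. Each choice, substituted upward through the basis, yields the corresponding point(s) of the solution set.
  q = 3: the earlier basis element becomes p + 1 = 0, giving p = -1 — point (-1, 3).
Zero-dimensionality of the ideal guarantees finitely many solutions over ℂ.

{(-1, 3)}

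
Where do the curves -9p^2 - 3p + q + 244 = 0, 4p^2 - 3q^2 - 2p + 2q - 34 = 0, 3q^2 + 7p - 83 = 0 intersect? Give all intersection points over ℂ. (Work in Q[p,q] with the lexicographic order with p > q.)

Compute a lex Gröbner basis by Buchberger's algorithm.
f_1 = -9p^2 - 3p + q + 244, LT = p^2.
f_2 = 4p^2 - 2p - 3q^2 + 2q - 34, LT = p^2.
f_3 = 7p + 3q^2 - 83, LT = p.

S(f_1,f_2): lcm = p^2. S = 5/6p + 3/4q^2 - 11/18q - 335/18.
  leading term p: subtract (5/42)·f_3 from 5/6p + 3/4q^2 - 11/18q - 335/18 → 11/28q^2 - 11/18q - 550/63
  leading term q^2: no divisor's leading term divides it; move 11/28q^2 to the remainder.
  leading term q: no divisor's leading term divides it; move -11/18q to the remainder.
  leading term 1: no divisor's leading term divides it; move -550/63 to the remainder.
  remainder 11/28q^2 - 11/18q - 550/63 ≠ 0; add h_4 = 11/28q^2 - 11/18q - 550/63 to the basis.

S(f_1,f_3): lcm = p^2. S = -3/7pq^2 + 256/21p - 1/9q - 244/9.
  leading term pq^2: subtract (-3/49q^2)·f_3 from -3/7pq^2 + 256/21p - 1/9q - 244/9 → 256/21p + 9/49q^4 - 249/49q^2 - 1/9q - 244/9
  leading term p: subtract (256/147)·f_3 from 256/21p + 9/49q^4 - 249/49q^2 - 1/9q - 244/9 → 9/49q^4 - 505/49q^2 - 1/9q + 51788/441
  leading term q^4: subtract (36/77q^2)·h_4 from 9/49q^4 - 505/49q^2 - 1/9q + 51788/441 → 2/7q^3 - 305/49q^2 - 1/9q + 51788/441
  leading term q^3: subtract (8/11q)·h_4 from 2/7q^3 - 305/49q^2 - 1/9q + 51788/441 → -2549/441q^2 + 131/21q + 51788/441
  leading term q^2: subtract (-10196/693)·h_4 from -2549/441q^2 + 131/21q + 51788/441 → -223/81q - 892/81
  leading term q: no divisor's leading term divides it; move -223/81q to the remainder.
  leading term 1: no divisor's leading term divides it; move -892/81 to the remainder.
  remainder -223/81q - 892/81 ≠ 0; add h_5 = -223/81q - 892/81 to the basis.

The other S-polynomials (S(f_2,f_3), S(f_1,h_4), S(f_2,h_4), S(f_3,h_4), S(f_1,h_5), S(f_2,h_5), S(f_3,h_5), S(h_4,h_5)) all reduce to 0 modulo the current basis, so we have a Gröbner basis.
Inter-reduce: drop elements whose leading term is divisible by another's, tail-reduce, and make monic.
Reduced Gröbner basis: {p - 5, q + 4}.

The lex basis is triangular: the last element involves only q. Solving q + 4 = 0 gives q ∈ {-4}; substituting each value into the earlier elements determines the remaining variables.
  q = -4: the earlier basis element becomes p - 5 = 0, giving p = 5 — point (5, -4).
Each listed point satisfies every original equation (direct substitution).
This is the nonlinear analogue of row-reducing a linear system.

{(5, -4)}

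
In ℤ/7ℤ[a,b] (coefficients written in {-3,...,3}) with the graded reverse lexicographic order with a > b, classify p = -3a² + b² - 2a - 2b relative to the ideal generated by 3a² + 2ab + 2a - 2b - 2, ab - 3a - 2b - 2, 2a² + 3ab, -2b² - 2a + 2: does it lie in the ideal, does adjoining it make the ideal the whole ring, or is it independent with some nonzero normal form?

Adjoining -3a² + b² - 2a - 2b makes the ideal the whole ring: the system is inconsistent.

First compute the reduced Gröbner basis of I by Buchberger's algorithm.
f_1 = 3a² + 2ab + 2a - 2b - 2, LT = a².
f_2 = ab - 3a - 2b - 2, LT = ab.
f_3 = 2a² + 3ab, LT = a².
f_4 = -2b² - 2a + 2, LT = b².

S(f_1,f_2): lcm = a²b. S = 3ab² + 3a² - 2ab - 3b² + 2a - 3b.
  leading term ab²: subtract (3b)·f_2 from 3ab² + 3a² - 2ab - 3b² + 2a - 3b → 3a² + 3b² + 2a + 3b
  leading term a²: subtract (1)·f_1 from 3a² + 3b² + 2a + 3b → -2ab + 3b² - 2b + 2
  leading term ab: subtract (-2)·f_2 from -2ab + 3b² - 2b + 2 → 3b² + a + b - 2
  leading term b²: subtract (2)·f_4 from 3b² + a + b - 2 → -2a + b + 1
  leading term a: no divisor's leading term divides it; move -2a to the remainder.
  leading term b: no divisor's leading term divides it; move b to the remainder.
  leading term 1: no divisor's leading term divides it; move 1 to the remainder.
  remainder -2a + b + 1 ≠ 0; add h_5 = -2a + b + 1 to the basis.

S(f_1,f_3): lcm = a². S = -2ab + 3a - 3b - 3.
  leading term ab: subtract (-2)·f_2 from -2ab + 3a - 3b - 3 → -3a
  leading term a: subtract (-2)·h_5 from -3a → 2b + 2
  leading term b: no divisor's leading term divides it; move 2b to the remainder.
  leading term 1: no divisor's leading term divides it; move 2 to the remainder.
  remainder 2b + 2 ≠ 0; add h_6 = 2b + 2 to the basis.

The other S-polynomials (S(f_1,f_4), S(f_2,f_3), S(f_2,f_4), S(f_3,f_4), S(f_1,h_5), S(f_2,h_5), S(f_3,h_5), S(f_4,h_5), S(f_1,h_6), S(f_2,h_6), S(f_3,h_6), S(f_4,h_6), S(h_5,h_6)) all reduce to 0 modulo the current basis, so we have a Gröbner basis.
Inter-reduce: drop elements whose leading term is divisible by another's, tail-reduce, and make monic.
Reduced Gröbner basis: {a, b + 1}.
Label its elements g_1 = a, g_2 = b + 1.

Reduce p = -3a² + b² - 2a - 2b modulo G:
  leading term a²: subtract (-3a)·g_1 from -3a² + b² - 2a - 2b → b² - 2a - 2b
  leading term b²: subtract (b)·g_2 from b² - 2a - 2b → -2a - 3b
  leading term a: subtract (-2)·g_1 from -2a - 3b → -3b
  leading term b: subtract (-3)·g_2 from -3b → 3
  leading term 1: no divisor's leading term divides it; move 3 to the remainder.
  normal form = 3.
The normal form is nonzero, so p ∉ I. Since p minus its normal form lies in I, I + (p) = I + (r) where r = 3; decide whether this ideal is the whole ring.
Here r = 3 is a nonzero constant, hence a unit: 1 ∈ I + (p), the Gröbner basis of I + (p) is {1}, and the enlarged system has no common solution — adjoining p is inconsistent.

The remainder on division by a Gröbner basis is unique — it is the normal form.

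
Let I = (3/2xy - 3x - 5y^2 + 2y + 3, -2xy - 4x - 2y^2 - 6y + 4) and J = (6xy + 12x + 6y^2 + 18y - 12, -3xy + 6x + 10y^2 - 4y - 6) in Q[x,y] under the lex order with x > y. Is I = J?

Yes, the ideals are equal.

Equality of ideals is decidable: compute both reduced Gröbner bases (unique for the ordering) and check whether they agree.
Buchberger on the first generating set:
f_1 = 3/2xy - 3x - 5y^2 + 2y + 3, LT = xy.
f_2 = -2xy - 4x - 2y^2 - 6y + 4, LT = xy.

S(f_1,f_2): lcm = xy. S = -4x - 13/3y^2 - 5/3y + 4.
  leading term x: no divisor's leading term divides it; move -4x to the remainder.
  leading term y^2: no divisor's leading term divides it; move -13/3y^2 to the remainder.
  leading term y: no divisor's leading term divides it; move -5/3y to the remainder.
  leading term 1: no divisor's leading term divides it; move 4 to the remainder.
  remainder -4x - 13/3y^2 - 5/3y + 4 ≠ 0; add g_3 = -4x - 13/3y^2 - 5/3y + 4 to the basis.

S(f_1,g_3): lcm = xy. S = -2x - 13/12y^3 - 15/4y^2 + 7/3y + 2.
  leading term x: subtract (1/2)·g_3 from -2x - 13/12y^3 - 15/4y^2 + 7/3y + 2 → -13/12y^3 - 19/12y^2 + 19/6y
  leading term y^3: no divisor's leading term divides it; move -13/12y^3 to the remainder.
  leading term y^2: no divisor's leading term divides it; move -19/12y^2 to the remainder.
  leading term y: no divisor's leading term divides it; move 19/6y to the remainder.
  remainder -13/12y^3 - 19/12y^2 + 19/6y ≠ 0; add g_4 = -13/12y^3 - 19/12y^2 + 19/6y to the basis.

The other S-polynomials (S(f_2,g_3), S(f_1,g_4), S(f_2,g_4), S(g_3,g_4)) all reduce to 0 modulo the current basis, so we have a Gröbner basis.
Inter-reduce: drop elements whose leading term is divisible by another's, tail-reduce, and make monic.
Reduced Gröbner basis: {x + 13/12y^2 + 5/12y - 1, y^3 + 19/13y^2 - 38/13y}.

Buchberger on the second generating set:
h_1 = 6xy + 12x + 6y^2 + 18y - 12, LT = xy.
h_2 = -3xy + 6x + 10y^2 - 4y - 6, LT = xy.

S(h_1,h_2): lcm = xy. S = 4x + 13/3y^2 + 5/3y - 4.
  leading term x: no divisor's leading term divides it; move 4x to the remainder.
  leading term y^2: no divisor's leading term divides it; move 13/3y^2 to the remainder.
  leading term y: no divisor's leading term divides it; move 5/3y to the remainder.
  leading term 1: no divisor's leading term divides it; move -4 to the remainder.
  remainder 4x + 13/3y^2 + 5/3y - 4 ≠ 0; add k_3 = 4x + 13/3y^2 + 5/3y - 4 to the basis.

S(h_1,k_3): lcm = xy. S = 2x - 13/12y^3 + 7/12y^2 + 4y - 2.
  leading term x: subtract (1/2)·k_3 from 2x - 13/12y^3 + 7/12y^2 + 4y - 2 → -13/12y^3 - 19/12y^2 + 19/6y
  leading term y^3: no divisor's leading term divides it; move -13/12y^3 to the remainder.
  leading term y^2: no divisor's leading term divides it; move -19/12y^2 to the remainder.
  leading term y: no divisor's leading term divides it; move 19/6y to the remainder.
  remainder -13/12y^3 - 19/12y^2 + 19/6y ≠ 0; add k_4 = -13/12y^3 - 19/12y^2 + 19/6y to the basis.

The other S-polynomials (S(h_2,k_3), S(h_1,k_4), S(h_2,k_4), S(k_3,k_4)) all reduce to 0 modulo the current basis, so we have a Gröbner basis.
Inter-reduce: drop elements whose leading term is divisible by another's, tail-reduce, and make monic.
Reduced Gröbner basis: {x + 13/12y^2 + 5/12y - 1, y^3 + 19/13y^2 - 38/13y}.

Same reduced basis, so the two generating sets span the same ideal.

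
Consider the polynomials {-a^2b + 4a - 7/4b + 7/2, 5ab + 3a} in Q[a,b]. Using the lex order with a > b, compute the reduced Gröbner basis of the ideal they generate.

f_1 = -a^2b + 4a - 7/4b + 7/2, LT = a^2b.
f_2 = 5ab + 3a, LT = ab.

S(f_1,f_2): lcm = a^2b. S = -3/5a^2 - 4a + 7/4b - 7/2.
  reduce S modulo (f_1, f_2):
  remainder -3/5a^2 - 4a + 7/4b - 7/2 ≠ 0; add g_3 = -3/5a^2 - 4a + 7/4b - 7/2 to the basis.

S(f_1,g_3): lcm = a^2b. S = -20/3ab - 4a + 35/12b^2 - 49/12b - 7/2.
  reduce S modulo (f_1, f_2, g_3):
  remainder 35/12b^2 - 49/12b - 7/2 ≠ 0; add g_4 = 35/12b^2 - 49/12b - 7/2 to the basis.

The other S-polynomials (S(f_2,g_3), S(f_1,g_4), S(f_2,g_4), S(g_3,g_4)) all reduce to 0 modulo the current basis, so we have a Gröbner basis.
Inter-reduce: drop elements whose leading term is divisible by another's, tail-reduce, and make monic.

G = {a^2 + 20/3a - 35/12b + 35/6, ab + 3/5a, b^2 - 7/5b - 6/5}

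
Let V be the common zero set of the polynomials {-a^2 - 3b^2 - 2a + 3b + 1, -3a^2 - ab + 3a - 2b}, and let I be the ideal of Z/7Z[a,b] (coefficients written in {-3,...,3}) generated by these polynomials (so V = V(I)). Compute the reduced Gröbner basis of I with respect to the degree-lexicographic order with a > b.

f_1 = -a^2 - 3b^2 - 2a + 3b + 1, LT = a^2.
f_2 = -3a^2 - ab + 3a - 2b, LT = a^2.

S(f_1,f_2): lcm = a^2. S = 2ab + 3b^2 + 3a + b - 1.
  leading term ab: no divisor's leading term divides it; move 2ab to the remainder.
  leading term b^2: no divisor's leading term divides it; move 3b^2 to the remainder.
  leading term a: no divisor's leading term divides it; move 3a to the remainder.
  leading term b: no divisor's leading term divides it; move b to the remainder.
  leading term 1: no divisor's leading term divides it; move -1 to the remainder.
  remainder 2ab + 3b^2 + 3a + b - 1 ≠ 0; add g_3 = 2ab + 3b^2 + 3a + b - 1 to the basis.

S(f_1,g_3): lcm = a^2b. S = 2ab^2 + 3b^3 + 2a^2 - 2ab - 3b^2 - 3a - b.
  leading term ab^2: subtract (b)·g_3 from 2ab^2 + 3b^3 + 2a^2 - 2ab - 3b^2 - 3a - b → 2a^2 + 2ab + 3b^2 - 3a
  leading term a^2: subtract (-2)·f_1 from 2a^2 + 2ab + 3b^2 - 3a → 2ab - 3b^2 - b + 2
  leading term ab: subtract (1)·g_3 from 2ab - 3b^2 - b + 2 → b^2 - 3a - 2b + 3
  leading term b^2: no divisor's leading term divides it; move b^2 to the remainder.
  leading term a: no divisor's leading term divides it; move -3a to the remainder.
  leading term b: no divisor's leading term divides it; move -2b to the remainder.
  leading term 1: no divisor's leading term divides it; move 3 to the remainder.
  remainder b^2 - 3a - 2b + 3 ≠ 0; add g_4 = b^2 - 3a - 2b + 3 to the basis.

The other S-polynomials (S(f_2,g_3), S(f_1,g_4), S(f_2,g_4), S(g_3,g_4)) all reduce to 0 modulo the current basis, so we have a Gröbner basis.
Inter-reduce: drop elements whose leading term is divisible by another's, tail-reduce, and make monic.

G = {a^2 - 3a + 3b - 3, ab - a + 2, b^2 - 3a - 2b + 3}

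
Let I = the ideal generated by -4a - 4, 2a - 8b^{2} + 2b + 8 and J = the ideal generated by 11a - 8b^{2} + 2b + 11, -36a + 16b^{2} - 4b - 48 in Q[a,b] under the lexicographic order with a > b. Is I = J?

For a fixed monomial order, each ideal has a unique reduced Gröbner basis; comparing bases decides equality.
Buchberger on the first generating set:
f_1 = -4a - 4, LT = a.
f_2 = 2a - 8b^{2} + 2b + 8, LT = a.

S(f_1,f_2): lcm = a. S = 4b^{2} - b - 3.
  leading term b^{2}: no divisor's leading term divides it; move 4b^{2} to the remainder.
  leading term b: no divisor's leading term divides it; move -b to the remainder.
  leading term 1: no divisor's leading term divides it; move -3 to the remainder.
  remainder 4b^{2} - b - 3 ≠ 0; add g_3 = 4b^{2} - b - 3 to the basis.

The other S-polynomials (S(f_1,g_3), S(f_2,g_3)) all reduce to 0 modulo the current basis, so we have a Gröbner basis.
Inter-reduce: drop elements whose leading term is divisible by another's, tail-reduce, and make monic.
Reduced Gröbner basis: {a + 1, b^{2} - \tfrac{1}{4}b - \tfrac{3}{4}}.

Buchberger on the second generating set:
h_1 = 11a - 8b^{2} + 2b + 11, LT = a.
h_2 = -36a + 16b^{2} - 4b - 48, LT = a.

S(h_1,h_2): lcm = a. S = -\tfrac{28}{99}b^{2} + \tfrac{7}{99}b - \tfrac{1}{3}.
  leading term b^{2}: no divisor's leading term divides it; move -\tfrac{28}{99}b^{2} to the remainder.
  leading term b: no divisor's leading term divides it; move \tfrac{7}{99}b to the remainder.
  leading term 1: no divisor's leading term divides it; move -\tfrac{1}{3} to the remainder.
  remainder -\tfrac{28}{99}b^{2} + \tfrac{7}{99}b - \tfrac{1}{3} ≠ 0; add k_3 = -\tfrac{28}{99}b^{2} + \tfrac{7}{99}b - \tfrac{1}{3} to the basis.

The other S-polynomials (S(h_1,k_3), S(h_2,k_3)) all reduce to 0 modulo the current basis, so we have a Gröbner basis.
Inter-reduce: drop elements whose leading term is divisible by another's, tail-reduce, and make monic.
Reduced Gröbner basis: {a + \tfrac{13}{7}, b^{2} - \tfrac{1}{4}b + \tfrac{33}{28}}.

The bases are distinct; the ideals are different.

No, the ideals differ.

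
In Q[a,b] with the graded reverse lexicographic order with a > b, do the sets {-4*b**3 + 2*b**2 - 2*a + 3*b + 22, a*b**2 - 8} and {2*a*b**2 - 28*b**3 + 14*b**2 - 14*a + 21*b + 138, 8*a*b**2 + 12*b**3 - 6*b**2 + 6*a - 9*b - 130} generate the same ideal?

Yes, the ideals are equal.

Equality of ideals is decidable: compute both reduced Gröbner bases (unique for the ordering) and check whether they agree.
Buchberger on the first generating set:
f_1 = -4*b**3 + 2*b**2 - 2*a + 3*b + 22, LT = b**3.
f_2 = a*b**2 - 8, LT = a*b**2.

S(f_1,f_2): lcm = a*b**3. S = -1/2*a*b**2 + 1/2*a**2 - 3/4*a*b - 11/2*a + 8*b.
  leading term a*b**2: subtract (-1/2)·f_2 from -1/2*a*b**2 + 1/2*a**2 - 3/4*a*b - 11/2*a + 8*b → 1/2*a**2 - 3/4*a*b - 11/2*a + 8*b - 4
  leading term a**2: no divisor's leading term divides it; move 1/2*a**2 to the remainder.
  leading term a*b: no divisor's leading term divides it; move -3/4*a*b to the remainder.
  leading term a: no divisor's leading term divides it; move -11/2*a to the remainder.
  leading term b: no divisor's leading term divides it; move 8*b to the remainder.
  leading term 1: no divisor's leading term divides it; move -4 to the remainder.
  remainder 1/2*a**2 - 3/4*a*b - 11/2*a + 8*b - 4 ≠ 0; add g_3 = 1/2*a**2 - 3/4*a*b - 11/2*a + 8*b - 4 to the basis.

The other S-polynomials (S(f_1,g_3), S(f_2,g_3)) all reduce to 0 modulo the current basis, so we have a Gröbner basis.
Inter-reduce: drop elements whose leading term is divisible by another's, tail-reduce, and make monic.
Reduced Gröbner basis: {a*b**2 - 8, b**3 - 1/2*b**2 + 1/2*a - 3/4*b - 11/2, a**2 - 3/2*a*b - 11*a + 16*b - 8}.

Buchberger on the second generating set:
h_1 = 2*a*b**2 - 28*b**3 + 14*b**2 - 14*a + 21*b + 138, LT = a*b**2.
h_2 = 8*a*b**2 + 12*b**3 - 6*b**2 + 6*a - 9*b - 130, LT = a*b**2.

S(h_1,h_2): lcm = a*b**2. S = -31/2*b**3 + 31/4*b**2 - 31/4*a + 93/8*b + 341/4.
  leading term b**3: no divisor's leading term divides it; move -31/2*b**3 to the remainder.
  leading term b**2: no divisor's leading term divides it; move 31/4*b**2 to the remainder.
  leading term a: no divisor's leading term divides it; move -31/4*a to the remainder.
  leading term b: no divisor's leading term divides it; move 93/8*b to the remainder.
  leading term 1: no divisor's leading term divides it; move 341/4 to the remainder.
  remainder -31/2*b**3 + 31/4*b**2 - 31/4*a + 93/8*b + 341/4 ≠ 0; add k_3 = -31/2*b**3 + 31/4*b**2 - 31/4*a + 93/8*b + 341/4 to the basis.

S(h_1,k_3): lcm = a*b**3. S = -14*b**4 + 1/2*a*b**2 + 7*b**3 - 1/2*a**2 - 25/4*a*b + 21/2*b**2 + 11/2*a + 69*b.
  leading term b**4: subtract (28/31*b)·k_3 from -14*b**4 + 1/2*a*b**2 + 7*b**3 - 1/2*a**2 - 25/4*a*b + 21/2*b**2 + 11/2*a + 69*b → 1/2*a*b**2 - 1/2*a**2 + 3/4*a*b + 11/2*a - 8*b
  leading term a*b**2: subtract (1/4)·h_1 from 1/2*a*b**2 - 1/2*a**2 + 3/4*a*b + 11/2*a - 8*b → 7*b**3 - 1/2*a**2 + 3/4*a*b - 7/2*b**2 + 9*a - 53/4*b - 69/2
  leading term b**3: subtract (-14/31)·k_3 from 7*b**3 - 1/2*a**2 + 3/4*a*b - 7/2*b**2 + 9*a - 53/4*b - 69/2 → -1/2*a**2 + 3/4*a*b + 11/2*a - 8*b + 4
  leading term a**2: no divisor's leading term divides it; move -1/2*a**2 to the remainder.
  leading term a*b: no divisor's leading term divides it; move 3/4*a*b to the remainder.
  leading term a: no divisor's leading term divides it; move 11/2*a to the remainder.
  leading term b: no divisor's leading term divides it; move -8*b to the remainder.
  leading term 1: no divisor's leading term divides it; move 4 to the remainder.
  remainder -1/2*a**2 + 3/4*a*b + 11/2*a - 8*b + 4 ≠ 0; add k_4 = -1/2*a**2 + 3/4*a*b + 11/2*a - 8*b + 4 to the basis.

The other S-polynomials (S(h_2,k_3), S(h_1,k_4), S(h_2,k_4), S(k_3,k_4)) all reduce to 0 modulo the current basis, so we have a Gröbner basis.
Inter-reduce: drop elements whose leading term is divisible by another's, tail-reduce, and make monic.
Reduced Gröbner basis: {a*b**2 - 8, b**3 - 1/2*b**2 + 1/2*a - 3/4*b - 11/2, a**2 - 3/2*a*b - 11*a + 16*b - 8}.

Same reduced basis, so the two generating sets span the same ideal.
The same test decides containment: I ⊆ J iff every generator of I reduces to 0 modulo a Gröbner basis of J.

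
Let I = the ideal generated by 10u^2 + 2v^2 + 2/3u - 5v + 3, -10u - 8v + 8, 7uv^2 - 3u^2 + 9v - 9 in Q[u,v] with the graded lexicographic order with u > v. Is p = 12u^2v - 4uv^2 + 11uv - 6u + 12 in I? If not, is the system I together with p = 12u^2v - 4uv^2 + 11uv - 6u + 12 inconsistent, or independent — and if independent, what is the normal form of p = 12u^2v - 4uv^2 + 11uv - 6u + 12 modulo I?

Adjoining 12u^2v - 4uv^2 + 11uv - 6u + 12 makes the ideal the whole ring: the system is inconsistent.

First compute the reduced Gröbner basis of I by Buchberger's algorithm.
f_1 = 10u^2 + 2v^2 + 2/3u - 5v + 3, LT = u^2.
f_2 = -10u - 8v + 8, LT = u.
f_3 = 7uv^2 - 3u^2 + 9v - 9, LT = uv^2.

S(f_1,f_2): lcm = u^2. S = -4/5uv + 1/5v^2 + 13/15u - 1/2v + 3/10.
  leading term uv: subtract (2/25v)·f_2 from -4/5uv + 1/5v^2 + 13/15u - 1/2v + 3/10 → 21/25v^2 + 13/15u - 57/50v + 3/10
  leading term v^2: no divisor's leading term divides it; move 21/25v^2 to the remainder.
  leading term u: subtract (-13/150)·f_2 from 13/15u - 57/50v + 3/10 → -11/6v + 149/150
  leading term v: no divisor's leading term divides it; move -11/6v to the remainder.
  leading term 1: no divisor's leading term divides it; move 149/150 to the remainder.
  remainder 21/25v^2 - 11/6v + 149/150 ≠ 0; add h_4 = 21/25v^2 - 11/6v + 149/150 to the basis.

S(f_1,f_3): lcm = u^2v^2. S = 1/5v^4 + 3/7u^3 + 1/15uv^2 - 1/2v^3 - 9/7uv + 3/10v^2 + 9/7u.
  leading term v^4: subtract (5/21v^2)·h_4 from 1/5v^4 + 3/7u^3 + 1/15uv^2 - 1/2v^3 - 9/7uv + 3/10v^2 + 9/7u → 3/7u^3 + 1/15uv^2 - 4/63v^3 - 9/7uv + 4/63v^2 + 9/7u
  leading term u^3: subtract (3/70u)·f_1 from 3/7u^3 + 1/15uv^2 - 4/63v^3 - 9/7uv + 4/63v^2 + 9/7u → -2/105uv^2 - 4/63v^3 - 1/35u^2 - 15/14uv + 4/63v^2 + 81/70u
  leading term uv^2: subtract (1/525v^2)·f_2 from -2/105uv^2 - 4/63v^3 - 1/35u^2 - 15/14uv + 4/63v^2 + 81/70u → -76/1575v^3 - 1/35u^2 - 15/14uv + 76/1575v^2 + 81/70u
  leading term v^3: subtract (-76/1323v)·h_4 from -76/1575v^3 - 1/35u^2 - 15/14uv + 76/1575v^2 + 81/70u → -1/35u^2 - 15/14uv - 5662/99225v^2 + 81/70u + 5662/99225v
  leading term u^2: subtract (-1/350)·f_1 from -1/35u^2 - 15/14uv - 5662/99225v^2 + 81/70u + 5662/99225v → -15/14uv - 1019/19845v^2 + 1217/1050u + 8489/198450v + 3/350
  leading term uv: subtract (3/28v)·f_2 from -15/14uv - 1019/19845v^2 + 1217/1050u + 8489/198450v + 3/350 → 15991/19845v^2 + 1217/1050u - 161611/198450v + 3/350
  leading term v^2: subtract (79955/83349)·h_4 from 15991/19845v^2 + 1217/1050u - 161611/198450v + 3/350 → 1217/1050u + 5903066/6251175v - 5903066/6251175
  leading term u: subtract (-1217/10500)·f_2 from 1217/1050u + 5903066/6251175v - 5903066/6251175 → 533692/31255875v - 533692/31255875
  leading term v: no divisor's leading term divides it; move 533692/31255875v to the remainder.
  leading term 1: no divisor's leading term divides it; move -533692/31255875 to the remainder.
  remainder 533692/31255875v - 533692/31255875 ≠ 0; add h_5 = 533692/31255875v - 533692/31255875 to the basis.

The other S-polynomials (S(f_2,f_3), S(f_1,h_4), S(f_2,h_4), S(f_3,h_4), S(f_1,h_5), S(f_2,h_5), S(f_3,h_5), S(h_4,h_5)) all reduce to 0 modulo the current basis, so we have a Gröbner basis.
Inter-reduce: drop elements whose leading term is divisible by another's, tail-reduce, and make monic.
Reduced Gröbner basis: {u, v - 1}.
Label its elements g_1 = u, g_2 = v - 1.

Reduce p = 12u^2v - 4uv^2 + 11uv - 6u + 12 modulo G:
  leading term u^2v: subtract (12uv)·g_1 from 12u^2v - 4uv^2 + 11uv - 6u + 12 → -4uv^2 + 11uv - 6u + 12
  leading term uv^2: subtract (-4v^2)·g_1 from -4uv^2 + 11uv - 6u + 12 → 11uv - 6u + 12
  leading term uv: subtract (11v)·g_1 from 11uv - 6u + 12 → -6u + 12
  leading term u: subtract (-6)·g_1 from -6u + 12 → 12
  leading term 1: no divisor's leading term divides it; move 12 to the remainder.
  normal form = 12.
The normal form is nonzero, so p ∉ I. Since p minus its normal form lies in I, I + (p) = I + (r) where r = 12; decide whether this ideal is the whole ring.
Here r = 12 is a nonzero constant, hence a unit: 1 ∈ I + (p), the Gröbner basis of I + (p) is {1}, and the enlarged system has no common solution — adjoining p is inconsistent.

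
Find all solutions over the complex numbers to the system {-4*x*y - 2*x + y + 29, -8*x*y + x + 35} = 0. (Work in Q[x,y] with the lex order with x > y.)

{(-7/20, -99/8), (5, 1)}

Compute a lex Gröbner basis by Buchberger's algorithm.
f_1 = -4*x*y - 2*x + y + 29, LT = x*y.
f_2 = -8*x*y + x + 35, LT = x*y.

S(f_1,f_2): lcm = x*y. S = 5/8*x - 1/4*y - 23/8.
  leading term x: no divisor's leading term divides it; move 5/8*x to the remainder.
  leading term y: no divisor's leading term divides it; move -1/4*y to the remainder.
  leading term 1: no divisor's leading term divides it; move -23/8 to the remainder.
  remainder 5/8*x - 1/4*y - 23/8 ≠ 0; add h_3 = 5/8*x - 1/4*y - 23/8 to the basis.

S(f_1,h_3): lcm = x*y. S = 1/2*x + 2/5*y**2 + 87/20*y - 29/4.
  leading term x: subtract (4/5)·h_3 from 1/2*x + 2/5*y**2 + 87/20*y - 29/4 → 2/5*y**2 + 91/20*y - 99/20
  leading term y**2: no divisor's leading term divides it; move 2/5*y**2 to the remainder.
  leading term y: no divisor's leading term divides it; move 91/20*y to the remainder.
  leading term 1: no divisor's leading term divides it; move -99/20 to the remainder.
  remainder 2/5*y**2 + 91/20*y - 99/20 ≠ 0; add h_4 = 2/5*y**2 + 91/20*y - 99/20 to the basis.

S(f_2,h_3): lcm = x*y. S = -1/8*x + 2/5*y**2 + 23/5*y - 35/8.
  leading term x: subtract (-1/5)·h_3 from -1/8*x + 2/5*y**2 + 23/5*y - 35/8 → 2/5*y**2 + 91/20*y - 99/20
  leading term y**2: subtract (1)·h_4 from 2/5*y**2 + 91/20*y - 99/20 → 0
  remainder 0.

S(f_1,h_4): lcm = x*y**2. S = -87/8*x*y + 99/8*x - 1/4*y**2 - 29/4*y.
  leading term x*y: subtract (87/32)·f_1 from -87/8*x*y + 99/8*x - 1/4*y**2 - 29/4*y → 285/16*x - 1/4*y**2 - 319/32*y - 2523/32
  leading term x: subtract (57/2)·h_3 from 285/16*x - 1/4*y**2 - 319/32*y - 2523/32 → -1/4*y**2 - 91/32*y + 99/32
  leading term y**2: subtract (-5/8)·h_4 from -1/4*y**2 - 91/32*y + 99/32 → 0
  remainder 0.

S(f_2,h_4): lcm = x*y**2. S = -23/2*x*y + 99/8*x - 35/8*y.
  leading term x*y: subtract (23/8)·f_1 from -23/2*x*y + 99/8*x - 35/8*y → 145/8*x - 29/4*y - 667/8
  leading term x: subtract (29)·h_3 from 145/8*x - 29/4*y - 667/8 → 0
  remainder 0.

S(h_3,h_4): leading monomials are coprime, so the S-polynomial reduces to 0 (Buchberger's first criterion).
Every S-polynomial of the final basis reduces to 0, so we have a Gröbner basis.
Inter-reduce: drop elements whose leading term is divisible by another's, tail-reduce, and make monic.
Reduced Gröbner basis: {x - 2/5*y - 23/5, y**2 + 91/8*y - 99/8}.

From the last basis element, y**2 + 91/8*y - 99/8 = 0, so y takes values in {-99/8, 1}. Each choice, substituted upward through the basis, yields the corresponding point(s) of the solution set.
  y = -99/8: the earlier basis element becomes x + 7/20 = 0, giving x = -7/20 — point (-7/20, -99/8).
  y = 1: the earlier basis element becomes x - 5 = 0, giving x = 5 — point (5, 1).
Check: every point annihilates each of the original generators.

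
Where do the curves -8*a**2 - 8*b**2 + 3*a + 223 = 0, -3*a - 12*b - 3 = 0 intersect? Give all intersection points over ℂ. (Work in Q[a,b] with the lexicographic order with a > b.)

Compute a lex Gröbner basis by Buchberger's algorithm.
f_1 = -8*a**2 + 3*a - 8*b**2 + 223, LT = a**2.
f_2 = -3*a - 12*b - 3, LT = a.

S(f_1,f_2): lcm = a**2. S = -4*a*b - 11/8*a + b**2 - 223/8.
  leading term a*b: subtract (4/3*b)·f_2 from -4*a*b - 11/8*a + b**2 - 223/8 → -11/8*a + 17*b**2 + 4*b - 223/8
  leading term a: subtract (11/24)·f_2 from -11/8*a + 17*b**2 + 4*b - 223/8 → 17*b**2 + 19/2*b - 53/2
  leading term b**2: no divisor's leading term divides it; move 17*b**2 to the remainder.
  leading term b: no divisor's leading term divides it; move 19/2*b to the remainder.
  leading term 1: no divisor's leading term divides it; move -53/2 to the remainder.
  remainder 17*b**2 + 19/2*b - 53/2 ≠ 0; add h_3 = 17*b**2 + 19/2*b - 53/2 to the basis.

The other S-polynomials (S(f_1,h_3), S(f_2,h_3)) all reduce to 0 modulo the current basis, so we have a Gröbner basis.
Inter-reduce: drop elements whose leading term is divisible by another's, tail-reduce, and make monic.
Reduced Gröbner basis: {a + 4*b + 1, b**2 + 19/34*b - 53/34}.

Since the basis is lex-ordered, b**2 + 19/34*b - 53/34 is univariate in b. Its roots are {-53/34, 1}. Back-substituting each root into the other basis elements fixes the other coordinates.
  b = -53/34: the earlier basis element becomes a - 89/17 = 0, giving a = 89/17 — point (89/17, -53/34).
  b = 1: the earlier basis element becomes a + 5 = 0, giving a = -5 — point (-5, 1).
Each listed point satisfies every original equation (direct substitution).

{(89/17, -53/34), (-5, 1)}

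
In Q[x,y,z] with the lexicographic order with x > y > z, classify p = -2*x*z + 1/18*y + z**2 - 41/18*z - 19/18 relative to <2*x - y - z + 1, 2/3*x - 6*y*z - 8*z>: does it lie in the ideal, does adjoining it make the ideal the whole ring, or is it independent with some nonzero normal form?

Adjoining -2*x*z + 1/18*y + z**2 - 41/18*z - 19/18 makes the ideal the whole ring: the system is inconsistent.

First compute the reduced Gröbner basis of I by Buchberger's algorithm.
f_1 = 2*x - y - z + 1, LT = x.
f_2 = 2/3*x - 6*y*z - 8*z, LT = x.

S(f_1,f_2): lcm = x. S = 9*y*z - 1/2*y + 23/2*z + 1/2.
  leading term y*z: no divisor's leading term divides it; move 9*y*z to the remainder.
  leading term y: no divisor's leading term divides it; move -1/2*y to the remainder.
  leading term z: no divisor's leading term divides it; move 23/2*z to the remainder.
  leading term 1: no divisor's leading term divides it; move 1/2 to the remainder.
  remainder 9*y*z - 1/2*y + 23/2*z + 1/2 ≠ 0; add h_3 = 9*y*z - 1/2*y + 23/2*z + 1/2 to the basis.

The other S-polynomials (S(f_1,h_3), S(f_2,h_3)) all reduce to 0 modulo the current basis, so we have a Gröbner basis.
Inter-reduce: drop elements whose leading term is divisible by another's, tail-reduce, and make monic.
Reduced Gröbner basis: {x - 1/2*y - 1/2*z + 1/2, y*z - 1/18*y + 23/18*z + 1/18}.
Label its elements g_1 = x - 1/2*y - 1/2*z + 1/2, g_2 = y*z - 1/18*y + 23/18*z + 1/18.

Reduce p = -2*x*z + 1/18*y + z**2 - 41/18*z - 19/18 modulo G:
  leading term x*z: subtract (-2*z)·g_1 from -2*x*z + 1/18*y + z**2 - 41/18*z - 19/18 → -y*z + 1/18*y - 23/18*z - 19/18
  leading term y*z: subtract (-1)·g_2 from -y*z + 1/18*y - 23/18*z - 19/18 → -1
  leading term 1: no divisor's leading term divides it; move -1 to the remainder.
  normal form = -1.
The normal form is nonzero, so p ∉ I. Since p minus its normal form lies in I, I + (p) = I + (r) where r = -1; decide whether this ideal is the whole ring.
Here r = -1 is a nonzero constant, hence a unit: 1 ∈ I + (p), the Gröbner basis of I + (p) is {1}, and the enlarged system has no common solution — adjoining p is inconsistent.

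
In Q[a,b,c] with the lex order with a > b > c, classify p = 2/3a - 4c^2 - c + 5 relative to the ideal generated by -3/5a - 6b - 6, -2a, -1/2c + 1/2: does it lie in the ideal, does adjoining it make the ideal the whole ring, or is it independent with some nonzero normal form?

First compute the reduced Gröbner basis of I by Buchberger's algorithm.
f_1 = -3/5a - 6b - 6, LT = a.
f_2 = -2a, LT = a.
f_3 = -1/2c + 1/2, LT = c.

S(f_1,f_2): lcm = a. S = 10b + 10.
  reduce S modulo (f_1, f_2, f_3):
  remainder 10b + 10 ≠ 0; add h_4 = 10b + 10 to the basis.

The other S-polynomials (S(f_1,f_3), S(f_2,f_3), S(f_1,h_4), S(f_2,h_4), S(f_3,h_4)) all reduce to 0 modulo the current basis, so we have a Gröbner basis.
Inter-reduce: drop elements whose leading term is divisible by another's, tail-reduce, and make monic.
Reduced Gröbner basis: {a, b + 1, c - 1}.
Label its elements g_1 = a, g_2 = b + 1, g_3 = c - 1.

Reduce p = 2/3a - 4c^2 - c + 5 modulo G:
  leading term a: subtract (2/3)·g_1 from 2/3a - 4c^2 - c + 5 → -4c^2 - c + 5
  leading term c^2: subtract (-4c)·g_3 from -4c^2 - c + 5 → -5c + 5
  leading term c: subtract (-5)·g_3 from -5c + 5 → 0
  normal form = 0.
Since the normal form is 0, p ∈ I.

2/3a - 4c^2 - c + 5 lies in I (it reduces to 0).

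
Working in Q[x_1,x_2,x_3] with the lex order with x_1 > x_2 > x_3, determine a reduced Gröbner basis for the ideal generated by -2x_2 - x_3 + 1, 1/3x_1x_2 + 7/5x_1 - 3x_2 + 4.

G = {x_1x_3 - 47/5x_1 - 9x_3 - 15, x_2 + 1/2x_3 - 1/2}

f_1 = -2x_2 - x_3 + 1, LT = x_2.
f_2 = 1/3x_1x_2 + 7/5x_1 - 3x_2 + 4, LT = x_1x_2.

S(f_1,f_2): lcm = x_1x_2. S = 1/2x_1x_3 - 47/10x_1 + 9x_2 - 12.
  leading term x_1x_3: no divisor's leading term divides it; move 1/2x_1x_3 to the remainder.
  leading term x_1: no divisor's leading term divides it; move -47/10x_1 to the remainder.
  leading term x_2: subtract (-9/2)·f_1 from 9x_2 - 12 → -9/2x_3 - 15/2
  leading term x_3: no divisor's leading term divides it; move -9/2x_3 to the remainder.
  leading term 1: no divisor's leading term divides it; move -15/2 to the remainder.
  remainder 1/2x_1x_3 - 47/10x_1 - 9/2x_3 - 15/2 ≠ 0; add g_3 = 1/2x_1x_3 - 47/10x_1 - 9/2x_3 - 15/2 to the basis.

The other S-polynomials (S(f_1,g_3), S(f_2,g_3)) all reduce to 0 modulo the current basis, so we have a Gröbner basis.
Inter-reduce: drop elements whose leading term is divisible by another's, tail-reduce, and make monic.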